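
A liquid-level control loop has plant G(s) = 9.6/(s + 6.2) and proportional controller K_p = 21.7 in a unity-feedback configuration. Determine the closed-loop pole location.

s = -214.5

Closed-loop transfer function: T(s) = K_p·G(s)/(1 + K_p·G(s)) = 208.3/(s + 6.2 + 208.3) = 208.3/(s + 214.5).
The closed-loop pole is at s = −214.5.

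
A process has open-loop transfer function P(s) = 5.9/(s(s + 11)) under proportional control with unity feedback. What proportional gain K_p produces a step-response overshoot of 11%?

K_p = 15.5

From %OS = 100·exp(−πζ/√(1−ζ²)) = 11%, ζ = −ln(0.11)/√(π²+ln²(0.11)) = 0.5749.
Characteristic equation s² + 11s + 5.9K_p = 0 gives ζ = 11/(2√(5.9K_p)).
Setting ζ = 0.5749: √(5.9K_p) = 11/(2·0.5749) = 9.567, so K_p = 91.53/5.9 = 15.5.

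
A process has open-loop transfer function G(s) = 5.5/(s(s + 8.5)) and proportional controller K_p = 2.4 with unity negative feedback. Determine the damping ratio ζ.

The closed-loop denominator is s(s+8.5) + 2.4·5.5 = s² + 8.5s + 13.2.
Matching s² + 2ζω_n s + ω_n²: ω_n = √13.2 = 3.633 rad/s and 2ζω_n = 8.5, so ζ = 8.5/(2·3.633) = 1.17.

ζ = 1.17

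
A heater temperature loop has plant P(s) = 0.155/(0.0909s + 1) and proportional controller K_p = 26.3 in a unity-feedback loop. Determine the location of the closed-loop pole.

Closed loop: T(s) = K_p·P/(1+K_p·P) = 4.077/(0.0909s + 1 + 4.077), with pole at s = −(1 + 4.077)/0.0909 = −55.85.

s = -55.85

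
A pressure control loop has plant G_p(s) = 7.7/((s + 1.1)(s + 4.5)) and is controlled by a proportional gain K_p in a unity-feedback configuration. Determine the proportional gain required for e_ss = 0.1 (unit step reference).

K_p = 5.79

For a type-0 loop with proportional control, e_ss = 1/(1 + K_p·G_p(0)).
G_p(0) = 1.556. Require 1/(1 + K_p·1.556) = 0.1, so 1 + 1.556·K_p = 10.
K_p = (10 − 1)/1.556 = 5.79.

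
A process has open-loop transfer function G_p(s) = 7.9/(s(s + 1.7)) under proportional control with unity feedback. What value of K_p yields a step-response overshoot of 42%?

K_p = 1.29

From %OS = 100·exp(−πζ/√(1−ζ²)) = 42%, ζ = −ln(0.42)/√(π²+ln²(0.42)) = 0.2662.
Characteristic equation s² + 1.7s + 7.9K_p = 0 gives ζ = 1.7/(2√(7.9K_p)).
Setting ζ = 0.2662: √(7.9K_p) = 1.7/(2·0.2662) = 3.193, so K_p = 10.2/7.9 = 1.29.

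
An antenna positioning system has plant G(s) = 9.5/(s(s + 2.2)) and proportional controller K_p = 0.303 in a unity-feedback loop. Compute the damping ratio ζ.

ζ = 0.648

1 + K_p·G(s) = 0 gives s² + 2.2s + 2.878 = 0.
Matching s² + 2ζω_n s + ω_n²: ω_n = √2.878 = 1.697 rad/s and 2ζω_n = 2.2, so ζ = 2.2/(2·1.697) = 0.648.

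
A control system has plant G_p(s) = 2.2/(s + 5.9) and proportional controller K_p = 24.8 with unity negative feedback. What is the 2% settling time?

T_s ≈ 0.0662 s

Closed-loop transfer function: T(s) = K_p·G_p(s)/(1 + K_p·G_p(s)) = 54.56/(s + 5.9 + 54.56) = 54.56/(s + 60.46).
Time constant τ = 1/60.46 = 0.01654 s, so the 2% settling time is about 4τ = 0.0662 s.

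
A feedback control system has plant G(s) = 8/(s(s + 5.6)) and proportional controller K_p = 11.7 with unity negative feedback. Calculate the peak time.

T_p = 0.339 s

Closed-loop characteristic equation: s² + 5.6s + 93.6 = 0, so ω_n = 9.675 rad/s and ζ = 5.6/(2·9.675) = 0.2894.
Damped frequency ω_d = ω_n√(1−ζ²) = 9.261 rad/s, so peak time T_p = π/ω_d = 0.339 s.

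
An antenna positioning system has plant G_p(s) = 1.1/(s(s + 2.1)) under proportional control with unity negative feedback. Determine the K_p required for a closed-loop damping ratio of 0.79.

K_p = 1.61

Closed-loop characteristic equation: s² + 2.1s + K_p·1.1 = 0.
So ω_n = √(1.1K_p) and 2ζω_n = 2.1, giving ζ = 2.1/(2√(1.1K_p)).
Setting ζ = 0.79: √(1.1K_p) = 2.1/(2·0.79) = 1.329, so K_p = 1.767/1.1 = 1.61.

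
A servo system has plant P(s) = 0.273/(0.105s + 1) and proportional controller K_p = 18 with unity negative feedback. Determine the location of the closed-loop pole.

Closed loop: T(s) = K_p·P/(1+K_p·P) = 4.914/(0.105s + 1 + 4.914), with pole at s = −(1 + 4.914)/0.105 = −56.32.

s = -56.32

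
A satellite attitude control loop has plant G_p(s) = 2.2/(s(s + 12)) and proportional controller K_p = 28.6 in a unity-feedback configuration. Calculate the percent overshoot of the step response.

2.64%

From 1 + K_pG_p(s) = 0: s² + 12s + 62.92 = 0 ⇒ ω_n = 7.932, ζ = 0.7564.
%OS = 100·exp(−πζ/√(1−ζ²)) = 100·exp(−π·0.7564/√0.4278) = 2.64%.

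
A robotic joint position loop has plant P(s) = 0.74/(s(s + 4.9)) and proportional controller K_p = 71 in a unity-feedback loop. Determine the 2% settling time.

T_s ≈ 1.63 s

The closed-loop denominator s² + 4.9s + 52.54 gives ω_n = √52.54 = 7.248 and ζ = 4.9/(2ω_n) = 0.338.
2% settling time T_s ≈ 4/(ζω_n) = 4/2.45 = 1.63 s.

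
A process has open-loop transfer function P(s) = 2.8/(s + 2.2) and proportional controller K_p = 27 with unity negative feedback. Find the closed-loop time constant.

Closed-loop transfer function: T(s) = K_p·P(s)/(1 + K_p·P(s)) = 75.6/(s + 2.2 + 75.6) = 75.6/(s + 77.8).
Time constant τ = 1/77.8 = 0.0129 s.

τ = 0.0129 s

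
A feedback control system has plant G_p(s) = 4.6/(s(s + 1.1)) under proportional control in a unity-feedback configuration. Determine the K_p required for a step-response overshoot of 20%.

K_p = 0.316

From %OS = 100·exp(−πζ/√(1−ζ²)) = 20%, ζ = −ln(0.2)/√(π²+ln²(0.2)) = 0.4559.
Characteristic equation s² + 1.1s + 4.6K_p = 0 gives ζ = 1.1/(2√(4.6K_p)).
Setting ζ = 0.4559: √(4.6K_p) = 1.1/(2·0.4559) = 1.206, so K_p = 1.455/4.6 = 0.316.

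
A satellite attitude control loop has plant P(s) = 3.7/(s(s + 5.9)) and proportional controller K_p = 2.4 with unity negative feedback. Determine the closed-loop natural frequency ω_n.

ω_n = 2.98 rad/s

With unity feedback the closed-loop characteristic equation is s² + 5.9s + 2.4·3.7 = s² + 5.9s + 8.88 = 0.
So ω_n² = 8.88 ⇒ ω_n = 2.98 rad/s, and ζ = 5.9/(2ω_n) = 0.99.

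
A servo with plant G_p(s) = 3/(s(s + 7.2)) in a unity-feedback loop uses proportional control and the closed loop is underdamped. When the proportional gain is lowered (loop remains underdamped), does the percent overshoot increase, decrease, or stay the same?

ζ = 7.2/(2√(3K_p)) rises as K_p falls; higher damping means less overshoot.

decrease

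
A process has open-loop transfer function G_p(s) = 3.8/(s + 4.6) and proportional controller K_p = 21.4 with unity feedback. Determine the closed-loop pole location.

s = -85.92

Closed-loop transfer function: T(s) = K_p·G_p(s)/(1 + K_p·G_p(s)) = 81.32/(s + 4.6 + 81.32) = 81.32/(s + 85.92).
The closed-loop pole is at s = −85.92.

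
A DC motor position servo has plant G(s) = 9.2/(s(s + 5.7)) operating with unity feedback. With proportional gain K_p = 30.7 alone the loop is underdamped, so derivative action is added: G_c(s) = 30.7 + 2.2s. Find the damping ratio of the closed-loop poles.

Forward path: (30.7 + 2.2s)·9.2/(s(s+5.7)). The closed-loop characteristic equation is s² + (5.7 + 9.2·2.2)s + 9.2·30.7 = 0.
That is s² + 25.94s + 282.4 = 0, so ω_n = 16.81 rad/s and ζ = 25.94/(2·16.81) = 0.7718.

ζ = 0.772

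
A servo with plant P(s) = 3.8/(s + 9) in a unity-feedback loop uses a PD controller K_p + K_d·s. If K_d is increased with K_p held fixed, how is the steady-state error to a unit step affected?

unchanged

At s = 0 the derivative term contributes nothing: C(0) = K_p regardless of K_d, so K_pos = K_p·P(0) and e_ss are unchanged.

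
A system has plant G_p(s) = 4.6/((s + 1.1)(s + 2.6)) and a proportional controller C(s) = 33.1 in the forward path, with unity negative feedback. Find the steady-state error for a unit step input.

0.0184

The loop is type 0. Static position error constant K_pos = C(0)·G_p(0) = 33.1·1.608 = 53.24.
Steady-state error to a unit step: e_ss = 1/(1+K_pos) = 1/54.24 = 0.0184.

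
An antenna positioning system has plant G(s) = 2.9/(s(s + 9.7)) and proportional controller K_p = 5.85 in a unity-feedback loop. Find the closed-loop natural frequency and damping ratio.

The closed-loop denominator is s(s+9.7) + 5.85·2.9 = s² + 9.7s + 16.96.
Matching s² + 2ζω_n s + ω_n²: ω_n = √16.96 = 4.119 rad/s and 2ζω_n = 9.7, so ζ = 9.7/(2·4.119) = 1.18.

ω_n = 4.12 rad/s, ζ = 1.18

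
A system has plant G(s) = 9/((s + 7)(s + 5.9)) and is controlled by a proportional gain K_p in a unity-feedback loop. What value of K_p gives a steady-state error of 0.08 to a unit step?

For a type-0 loop with proportional control, e_ss = 1/(1 + K_p·G(0)).
G(0) = 0.2179. Require 1/(1 + K_p·0.2179) = 0.08, so 1 + 0.2179·K_p = 12.5.
K_p = (12.5 − 1)/0.2179 = 52.8.

K_p = 52.8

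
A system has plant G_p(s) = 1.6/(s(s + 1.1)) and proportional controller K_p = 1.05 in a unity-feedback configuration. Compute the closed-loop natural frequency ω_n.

ω_n = 1.3 rad/s

With unity feedback the closed-loop characteristic equation is s² + 1.1s + 1.05·1.6 = s² + 1.1s + 1.68 = 0.
So ω_n² = 1.68 ⇒ ω_n = 1.296 rad/s, and ζ = 1.1/(2ω_n) = 0.424.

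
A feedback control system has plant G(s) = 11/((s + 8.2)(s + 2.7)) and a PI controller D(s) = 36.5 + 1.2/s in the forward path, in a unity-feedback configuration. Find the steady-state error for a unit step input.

0

The open loop D(s)G(s) has a pole at the origin (type 1), so the static position error constant is infinite and e_ss = 1/(1+∞) = 0.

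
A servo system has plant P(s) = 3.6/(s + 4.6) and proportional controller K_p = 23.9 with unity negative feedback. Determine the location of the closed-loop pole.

Closed-loop transfer function: T(s) = K_p·P(s)/(1 + K_p·P(s)) = 86.04/(s + 4.6 + 86.04) = 86.04/(s + 90.64).
The closed-loop pole is at s = −90.64.

s = -90.64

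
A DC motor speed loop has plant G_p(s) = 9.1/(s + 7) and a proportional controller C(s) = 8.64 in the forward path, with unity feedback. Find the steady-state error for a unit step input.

The loop is type 0. Static position error constant K_pos = C(0)·G_p(0) = 8.64·1.3 = 11.23.
Steady-state error to a unit step: e_ss = 1/(1+K_pos) = 1/12.23 = 0.0818.

0.0818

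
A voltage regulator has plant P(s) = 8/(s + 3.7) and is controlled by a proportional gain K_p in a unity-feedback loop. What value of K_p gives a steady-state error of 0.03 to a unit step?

For a type-0 loop with proportional control, e_ss = 1/(1 + K_p·P(0)).
P(0) = 2.162. Require 1/(1 + K_p·2.162) = 0.03, so 1 + 2.162·K_p = 33.33.
K_p = (33.33 − 1)/2.162 = 15.

K_p = 15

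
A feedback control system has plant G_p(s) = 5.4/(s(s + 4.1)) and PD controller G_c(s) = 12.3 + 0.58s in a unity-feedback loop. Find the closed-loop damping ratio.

ζ = 0.444

Forward path: (12.3 + 0.58s)·5.4/(s(s+4.1)). The closed-loop characteristic equation is s² + (4.1 + 5.4·0.58)s + 5.4·12.3 = 0.
That is s² + 7.232s + 66.42 = 0, so ω_n = 8.15 rad/s and ζ = 7.232/(2·8.15) = 0.4437.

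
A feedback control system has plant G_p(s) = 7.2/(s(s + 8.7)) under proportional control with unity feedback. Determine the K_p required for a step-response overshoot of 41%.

K_p = 35.3

From %OS = 100·exp(−πζ/√(1−ζ²)) = 41%, ζ = −ln(0.41)/√(π²+ln²(0.41)) = 0.273.
Characteristic equation s² + 8.7s + 7.2K_p = 0 gives ζ = 8.7/(2√(7.2K_p)).
Setting ζ = 0.273: √(7.2K_p) = 8.7/(2·0.273) = 15.93, so K_p = 253.9/7.2 = 35.3.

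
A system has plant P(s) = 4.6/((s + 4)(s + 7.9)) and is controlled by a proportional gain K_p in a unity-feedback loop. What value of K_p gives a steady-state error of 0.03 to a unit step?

K_p = 222

The loop is type 0, so e_ss(step) = 1/(1 + K_pos) with K_pos = K_p·P(0).
P(0) = 0.1456. Require 1/(1 + K_p·0.1456) = 0.03, so 1 + 0.1456·K_p = 33.33.
K_p = (33.33 − 1)/0.1456 = 222.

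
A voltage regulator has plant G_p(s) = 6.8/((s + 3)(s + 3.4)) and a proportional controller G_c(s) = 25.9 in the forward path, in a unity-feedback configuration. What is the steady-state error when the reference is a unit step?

0.0547

The loop is type 0. Static position error constant K_pos = G_c(0)·G_p(0) = 25.9·0.6667 = 17.27.
Steady-state error to a unit step: e_ss = 1/(1+K_pos) = 1/18.27 = 0.0547.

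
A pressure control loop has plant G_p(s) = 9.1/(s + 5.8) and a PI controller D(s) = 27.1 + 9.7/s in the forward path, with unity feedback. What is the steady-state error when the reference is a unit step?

0

The open loop D(s)G_p(s) has a pole at the origin (type 1), so the static position error constant is infinite and e_ss = 1/(1+∞) = 0.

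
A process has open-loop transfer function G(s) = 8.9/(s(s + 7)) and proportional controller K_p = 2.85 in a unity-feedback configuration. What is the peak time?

The closed-loop denominator s² + 7s + 25.37 gives ω_n = √25.37 = 5.036 and ζ = 7/(2ω_n) = 0.6949.
Damped frequency ω_d = ω_n√(1−ζ²) = 3.621 rad/s, so peak time T_p = π/ω_d = 0.867 s.

T_p = 0.867 s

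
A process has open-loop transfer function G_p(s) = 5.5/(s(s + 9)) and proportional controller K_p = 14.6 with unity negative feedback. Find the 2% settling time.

T_s ≈ 0.889 s

Closed-loop characteristic equation: s² + 9s + 80.3 = 0, so ω_n = 8.961 rad/s and ζ = 9/(2·8.961) = 0.5022.
2% settling time T_s ≈ 4/(ζω_n) = 4/4.5 = 0.889 s.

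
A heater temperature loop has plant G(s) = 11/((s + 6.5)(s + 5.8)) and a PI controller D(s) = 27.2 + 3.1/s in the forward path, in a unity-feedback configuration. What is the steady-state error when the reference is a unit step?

0

The open loop D(s)G(s) has a pole at the origin (type 1), so the static position error constant is infinite and e_ss = 1/(1+∞) = 0.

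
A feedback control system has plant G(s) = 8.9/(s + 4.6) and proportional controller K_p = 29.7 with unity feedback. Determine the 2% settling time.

T_s ≈ 0.0149 s

Closed-loop transfer function: T(s) = K_p·G(s)/(1 + K_p·G(s)) = 264.3/(s + 4.6 + 264.3) = 264.3/(s + 268.9).
Time constant τ = 1/268.9 = 0.003718 s, so the 2% settling time is about 4τ = 0.0149 s.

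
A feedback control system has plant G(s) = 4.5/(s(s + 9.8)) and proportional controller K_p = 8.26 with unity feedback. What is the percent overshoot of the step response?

1.44%

The closed-loop denominator s² + 9.8s + 37.17 gives ω_n = √37.17 = 6.097 and ζ = 9.8/(2ω_n) = 0.8037.
%OS = 100·exp(−πζ/√(1−ζ²)) = 100·exp(−π·0.8037/√0.354) = 1.44%.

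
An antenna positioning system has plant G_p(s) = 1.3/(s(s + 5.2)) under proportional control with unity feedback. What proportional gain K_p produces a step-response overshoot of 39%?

From %OS = 100·exp(−πζ/√(1−ζ²)) = 39%, ζ = −ln(0.39)/√(π²+ln²(0.39)) = 0.2871.
Characteristic equation s² + 5.2s + 1.3K_p = 0 gives ζ = 5.2/(2√(1.3K_p)).
Setting ζ = 0.2871: √(1.3K_p) = 5.2/(2·0.2871) = 9.056, so K_p = 82.01/1.3 = 63.1.

K_p = 63.1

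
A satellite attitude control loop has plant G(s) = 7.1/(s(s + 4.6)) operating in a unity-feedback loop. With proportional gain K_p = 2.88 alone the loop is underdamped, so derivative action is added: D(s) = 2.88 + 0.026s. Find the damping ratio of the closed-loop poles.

Forward path: (2.88 + 0.026s)·7.1/(s(s+4.6)). The closed-loop characteristic equation is s² + (4.6 + 7.1·0.026)s + 7.1·2.88 = 0.
That is s² + 4.785s + 20.45 = 0, so ω_n = 4.522 rad/s and ζ = 4.785/(2·4.522) = 0.529.

ζ = 0.529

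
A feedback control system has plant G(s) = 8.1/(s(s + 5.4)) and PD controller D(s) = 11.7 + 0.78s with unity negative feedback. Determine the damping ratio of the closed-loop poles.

ζ = 0.602

Forward path: (11.7 + 0.78s)·8.1/(s(s+5.4)). The closed-loop characteristic equation is s² + (5.4 + 8.1·0.78)s + 8.1·11.7 = 0.
That is s² + 11.72s + 94.77 = 0, so ω_n = 9.735 rad/s and ζ = 11.72/(2·9.735) = 0.6018.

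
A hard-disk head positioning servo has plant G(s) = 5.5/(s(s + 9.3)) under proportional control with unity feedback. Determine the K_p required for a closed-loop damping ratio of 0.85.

K_p = 5.44

Closed-loop characteristic equation: s² + 9.3s + K_p·5.5 = 0.
So ω_n = √(5.5K_p) and 2ζω_n = 9.3, giving ζ = 9.3/(2√(5.5K_p)).
Setting ζ = 0.85: √(5.5K_p) = 9.3/(2·0.85) = 5.471, so K_p = 29.93/5.5 = 5.44.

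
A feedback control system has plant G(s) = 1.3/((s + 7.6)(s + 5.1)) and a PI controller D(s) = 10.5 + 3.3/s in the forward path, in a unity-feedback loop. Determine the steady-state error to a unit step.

0

The open loop D(s)G(s) has a pole at the origin (type 1), so the static position error constant is infinite and e_ss = 1/(1+∞) = 0.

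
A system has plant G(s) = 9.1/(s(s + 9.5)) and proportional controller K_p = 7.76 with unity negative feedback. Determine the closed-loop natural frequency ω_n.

With unity feedback the closed-loop characteristic equation is s² + 9.5s + 7.76·9.1 = s² + 9.5s + 70.62 = 0.
So ω_n² = 70.62 ⇒ ω_n = 8.403 rad/s, and ζ = 9.5/(2ω_n) = 0.565.

ω_n = 8.4 rad/s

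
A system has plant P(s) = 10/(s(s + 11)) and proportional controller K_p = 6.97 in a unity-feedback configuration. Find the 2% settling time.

T_s ≈ 0.727 s

From 1 + K_pP(s) = 0: s² + 11s + 69.7 = 0 ⇒ ω_n = 8.349, ζ = 0.6588.
2% settling time T_s ≈ 4/(ζω_n) = 4/5.5 = 0.727 s.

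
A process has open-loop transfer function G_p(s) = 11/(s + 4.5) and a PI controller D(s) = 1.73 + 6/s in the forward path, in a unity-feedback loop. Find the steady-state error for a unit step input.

0

The open loop D(s)G_p(s) has a pole at the origin (type 1), so the static position error constant is infinite and e_ss = 1/(1+∞) = 0.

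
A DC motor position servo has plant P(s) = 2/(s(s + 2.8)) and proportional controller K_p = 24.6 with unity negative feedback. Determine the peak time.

T_p = 0.457 s

From 1 + K_pP(s) = 0: s² + 2.8s + 49.2 = 0 ⇒ ω_n = 7.014, ζ = 0.1996.
Damped frequency ω_d = ω_n√(1−ζ²) = 6.873 rad/s, so peak time T_p = π/ω_d = 0.457 s.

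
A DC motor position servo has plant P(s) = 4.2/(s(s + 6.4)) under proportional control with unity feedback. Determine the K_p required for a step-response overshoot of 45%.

From %OS = 100·exp(−πζ/√(1−ζ²)) = 45%, ζ = −ln(0.45)/√(π²+ln²(0.45)) = 0.2463.
Characteristic equation s² + 6.4s + 4.2K_p = 0 gives ζ = 6.4/(2√(4.2K_p)).
Setting ζ = 0.2463: √(4.2K_p) = 6.4/(2·0.2463) = 12.99, so K_p = 168.7/4.2 = 40.2.

K_p = 40.2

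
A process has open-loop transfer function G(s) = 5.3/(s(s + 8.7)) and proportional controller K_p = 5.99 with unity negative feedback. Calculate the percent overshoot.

2.2%

The closed-loop denominator s² + 8.7s + 31.75 gives ω_n = √31.75 = 5.634 and ζ = 8.7/(2ω_n) = 0.772.
%OS = 100·exp(−πζ/√(1−ζ²)) = 100·exp(−π·0.772/√0.404) = 2.2%.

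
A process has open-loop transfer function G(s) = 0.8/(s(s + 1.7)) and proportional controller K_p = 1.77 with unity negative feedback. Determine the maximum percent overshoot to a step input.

4.05%

From 1 + K_pG(s) = 0: s² + 1.7s + 1.416 = 0 ⇒ ω_n = 1.19, ζ = 0.7143.
%OS = 100·exp(−πζ/√(1−ζ²)) = 100·exp(−π·0.7143/√0.4898) = 4.05%.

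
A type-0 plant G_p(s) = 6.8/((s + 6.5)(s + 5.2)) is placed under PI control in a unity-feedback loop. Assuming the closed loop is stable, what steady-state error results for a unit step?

The PI controller's integrator makes the forward path type 1, so e_ss to a step is zero.

0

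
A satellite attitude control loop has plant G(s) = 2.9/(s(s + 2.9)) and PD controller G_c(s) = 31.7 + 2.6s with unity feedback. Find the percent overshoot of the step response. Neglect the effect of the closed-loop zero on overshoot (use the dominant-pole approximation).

Forward path: (31.7 + 2.6s)·2.9/(s(s+2.9)). The closed-loop characteristic equation is s² + (2.9 + 2.9·2.6)s + 2.9·31.7 = 0.
That is s² + 10.44s + 91.93 = 0, so ω_n = 9.588 rad/s and ζ = 10.44/(2·9.588) = 0.5444.
%OS = 100·exp(−πζ/√(1−ζ²)) = 13%.

13%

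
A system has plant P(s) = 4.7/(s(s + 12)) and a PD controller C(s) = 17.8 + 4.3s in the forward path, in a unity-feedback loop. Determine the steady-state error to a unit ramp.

0.143

The loop has one pole at the origin (type 1). Velocity error constant K_v = lim_{s→0} s·C(s)P(s) = 17.8·4.7/12 = 6.972.
Steady-state error to a unit ramp: e_ss = 1/K_v = 0.143.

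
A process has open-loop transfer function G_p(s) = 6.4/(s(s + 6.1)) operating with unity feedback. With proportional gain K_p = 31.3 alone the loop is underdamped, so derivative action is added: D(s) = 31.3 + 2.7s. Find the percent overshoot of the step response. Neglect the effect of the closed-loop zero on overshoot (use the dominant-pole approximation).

Forward path: (31.3 + 2.7s)·6.4/(s(s+6.1)). The closed-loop characteristic equation is s² + (6.1 + 6.4·2.7)s + 6.4·31.3 = 0.
That is s² + 23.38s + 200.3 = 0, so ω_n = 14.15 rad/s and ζ = 23.38/(2·14.15) = 0.8259.
%OS = 100·exp(−πζ/√(1−ζ²)) = 1%.

1%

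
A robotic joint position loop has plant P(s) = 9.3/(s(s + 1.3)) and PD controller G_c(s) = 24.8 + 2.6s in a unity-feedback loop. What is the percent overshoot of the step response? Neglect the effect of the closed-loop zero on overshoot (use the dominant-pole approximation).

Forward path: (24.8 + 2.6s)·9.3/(s(s+1.3)). The closed-loop characteristic equation is s² + (1.3 + 9.3·2.6)s + 9.3·24.8 = 0.
That is s² + 25.48s + 230.6 = 0, so ω_n = 15.19 rad/s and ζ = 25.48/(2·15.19) = 0.8389.
%OS = 100·exp(−πζ/√(1−ζ²)) = 0.789%.

0.789%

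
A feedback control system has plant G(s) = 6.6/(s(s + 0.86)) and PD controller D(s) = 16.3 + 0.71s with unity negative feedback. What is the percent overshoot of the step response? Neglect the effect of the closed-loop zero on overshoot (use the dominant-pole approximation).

Forward path: (16.3 + 0.71s)·6.6/(s(s+0.86)). The closed-loop characteristic equation is s² + (0.86 + 6.6·0.71)s + 6.6·16.3 = 0.
That is s² + 5.546s + 107.6 = 0, so ω_n = 10.37 rad/s and ζ = 5.546/(2·10.37) = 0.2674.
%OS = 100·exp(−πζ/√(1−ζ²)) = 41.8%.

41.8%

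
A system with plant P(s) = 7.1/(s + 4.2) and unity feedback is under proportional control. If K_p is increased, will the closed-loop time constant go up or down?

decrease

Closed-loop pole is at s = −(4.2+K_p·7.1); larger K_p moves it further left, so τ = 1/(4.2+K_p·7.1) decreases.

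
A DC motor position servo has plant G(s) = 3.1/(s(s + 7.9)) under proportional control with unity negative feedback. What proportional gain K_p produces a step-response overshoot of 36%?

K_p = 52.6

From %OS = 100·exp(−πζ/√(1−ζ²)) = 36%, ζ = −ln(0.36)/√(π²+ln²(0.36)) = 0.3093.
Characteristic equation s² + 7.9s + 3.1K_p = 0 gives ζ = 7.9/(2√(3.1K_p)).
Setting ζ = 0.3093: √(3.1K_p) = 7.9/(2·0.3093) = 12.77, so K_p = 163.1/3.1 = 52.6.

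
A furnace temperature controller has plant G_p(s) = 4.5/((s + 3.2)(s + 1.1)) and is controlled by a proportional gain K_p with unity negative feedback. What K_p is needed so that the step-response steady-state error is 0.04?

K_p = 18.8

The loop is type 0, so e_ss(step) = 1/(1 + K_pos) with K_pos = K_p·G_p(0).
G_p(0) = 1.278. Require 1/(1 + K_p·1.278) = 0.04, so 1 + 1.278·K_p = 25.
K_p = (25 − 1)/1.278 = 18.8.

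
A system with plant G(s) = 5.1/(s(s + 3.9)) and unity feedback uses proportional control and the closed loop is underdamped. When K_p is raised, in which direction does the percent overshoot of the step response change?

increase

ζ = 3.9/(2√(5.1K_p)) decreases as K_p grows; lower damping means more overshoot.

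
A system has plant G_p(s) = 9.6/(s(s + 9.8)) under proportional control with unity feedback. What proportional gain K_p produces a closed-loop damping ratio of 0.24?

K_p = 43.4

Closed-loop characteristic equation: s² + 9.8s + K_p·9.6 = 0.
So ω_n = √(9.6K_p) and 2ζω_n = 9.8, giving ζ = 9.8/(2√(9.6K_p)).
Setting ζ = 0.24: √(9.6K_p) = 9.8/(2·0.24) = 20.42, so K_p = 416.8/9.6 = 43.4.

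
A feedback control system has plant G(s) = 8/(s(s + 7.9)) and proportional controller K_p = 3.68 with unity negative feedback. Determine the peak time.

The closed-loop denominator s² + 7.9s + 29.44 gives ω_n = √29.44 = 5.426 and ζ = 7.9/(2ω_n) = 0.728.
Damped frequency ω_d = ω_n√(1−ζ²) = 3.72 rad/s, so peak time T_p = π/ω_d = 0.845 s.

T_p = 0.845 s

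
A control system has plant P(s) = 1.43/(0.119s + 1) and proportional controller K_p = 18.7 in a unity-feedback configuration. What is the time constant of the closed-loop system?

τ = 0.00429 s

Closed loop: T(s) = K_p·P/(1+K_p·P) = 26.74/(0.119s + 1 + 26.74), with pole at s = −(1 + 26.74)/0.119 = −233.1.
Closed-loop time constant τ = 1/233.1 = 0.00429 s.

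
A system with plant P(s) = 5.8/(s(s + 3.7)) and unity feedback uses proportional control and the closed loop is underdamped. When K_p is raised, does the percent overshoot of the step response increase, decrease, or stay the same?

Characteristic equation s² + 3.7s + K_p·5.8 = 0: raising K_p raises ω_n while 2ζω_n = 3.7 is fixed, so ζ falls and overshoot grows.

increase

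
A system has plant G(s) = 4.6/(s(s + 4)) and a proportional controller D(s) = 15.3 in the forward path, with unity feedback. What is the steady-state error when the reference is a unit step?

The open loop D(s)G(s) has a pole at the origin (type 1), so the static position error constant is infinite and e_ss = 1/(1+∞) = 0.

0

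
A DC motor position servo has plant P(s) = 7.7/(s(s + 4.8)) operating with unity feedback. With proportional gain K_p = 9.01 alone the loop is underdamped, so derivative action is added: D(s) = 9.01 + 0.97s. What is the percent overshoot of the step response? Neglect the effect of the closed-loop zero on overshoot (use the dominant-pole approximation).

Forward path: (9.01 + 0.97s)·7.7/(s(s+4.8)). The closed-loop characteristic equation is s² + (4.8 + 7.7·0.97)s + 7.7·9.01 = 0.
That is s² + 12.27s + 69.38 = 0, so ω_n = 8.329 rad/s and ζ = 12.27/(2·8.329) = 0.7365.
%OS = 100·exp(−πζ/√(1−ζ²)) = 3.27%.

3.27%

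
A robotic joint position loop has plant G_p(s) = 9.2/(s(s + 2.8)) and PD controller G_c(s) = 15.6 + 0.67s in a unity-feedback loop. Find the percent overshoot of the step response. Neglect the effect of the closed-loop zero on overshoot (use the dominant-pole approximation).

28.2%

Forward path: (15.6 + 0.67s)·9.2/(s(s+2.8)). The closed-loop characteristic equation is s² + (2.8 + 9.2·0.67)s + 9.2·15.6 = 0.
That is s² + 8.964s + 143.5 = 0, so ω_n = 11.98 rad/s and ζ = 8.964/(2·11.98) = 0.3741.
%OS = 100·exp(−πζ/√(1−ζ²)) = 28.2%.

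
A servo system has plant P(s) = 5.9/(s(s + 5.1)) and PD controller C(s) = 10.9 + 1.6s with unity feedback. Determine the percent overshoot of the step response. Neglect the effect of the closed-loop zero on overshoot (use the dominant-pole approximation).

0.117%

Forward path: (10.9 + 1.6s)·5.9/(s(s+5.1)). The closed-loop characteristic equation is s² + (5.1 + 5.9·1.6)s + 5.9·10.9 = 0.
That is s² + 14.54s + 64.31 = 0, so ω_n = 8.019 rad/s and ζ = 14.54/(2·8.019) = 0.9066.
%OS = 100·exp(−πζ/√(1−ζ²)) = 0.117%.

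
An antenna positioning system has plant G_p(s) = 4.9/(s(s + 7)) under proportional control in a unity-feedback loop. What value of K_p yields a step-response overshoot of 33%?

From %OS = 100·exp(−πζ/√(1−ζ²)) = 33%, ζ = −ln(0.33)/√(π²+ln²(0.33)) = 0.3328.
Characteristic equation s² + 7s + 4.9K_p = 0 gives ζ = 7/(2√(4.9K_p)).
Setting ζ = 0.3328: √(4.9K_p) = 7/(2·0.3328) = 10.52, so K_p = 110.6/4.9 = 22.6.

K_p = 22.6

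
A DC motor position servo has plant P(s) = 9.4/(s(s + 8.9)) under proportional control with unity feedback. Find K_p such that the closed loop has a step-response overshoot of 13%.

K_p = 7.1

From %OS = 100·exp(−πζ/√(1−ζ²)) = 13%, ζ = −ln(0.13)/√(π²+ln²(0.13)) = 0.5446.
Characteristic equation s² + 8.9s + 9.4K_p = 0 gives ζ = 8.9/(2√(9.4K_p)).
Setting ζ = 0.5446: √(9.4K_p) = 8.9/(2·0.5446) = 8.17, so K_p = 66.76/9.4 = 7.1.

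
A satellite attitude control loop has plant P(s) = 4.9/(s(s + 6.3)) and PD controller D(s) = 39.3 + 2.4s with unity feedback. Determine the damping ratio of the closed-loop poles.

ζ = 0.651

Forward path: (39.3 + 2.4s)·4.9/(s(s+6.3)). The closed-loop characteristic equation is s² + (6.3 + 4.9·2.4)s + 4.9·39.3 = 0.
That is s² + 18.06s + 192.6 = 0, so ω_n = 13.88 rad/s and ζ = 18.06/(2·13.88) = 0.6507.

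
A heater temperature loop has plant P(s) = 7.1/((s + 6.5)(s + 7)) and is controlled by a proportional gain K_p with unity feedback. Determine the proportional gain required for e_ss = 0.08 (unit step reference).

The loop is type 0, so e_ss(step) = 1/(1 + K_pos) with K_pos = K_p·P(0).
P(0) = 0.156. Require 1/(1 + K_p·0.156) = 0.08, so 1 + 0.156·K_p = 12.5.
K_p = (12.5 − 1)/0.156 = 73.7.

K_p = 73.7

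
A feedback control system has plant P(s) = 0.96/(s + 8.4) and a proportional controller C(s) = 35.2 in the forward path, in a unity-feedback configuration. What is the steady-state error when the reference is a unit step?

0.199

The loop is type 0. Static position error constant K_pos = C(0)·P(0) = 35.2·0.1143 = 4.023.
Steady-state error to a unit step: e_ss = 1/(1+K_pos) = 1/5.023 = 0.199.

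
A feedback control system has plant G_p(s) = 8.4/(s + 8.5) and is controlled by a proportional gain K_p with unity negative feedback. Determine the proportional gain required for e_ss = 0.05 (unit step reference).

K_p = 19.2

Steady-state error for a unit step on this type-0 loop is 1/(1 + K_p·G_p(0)).
G_p(0) = 0.9882. Require 1/(1 + K_p·0.9882) = 0.05, so 1 + 0.9882·K_p = 20.
K_p = (20 − 1)/0.9882 = 19.2.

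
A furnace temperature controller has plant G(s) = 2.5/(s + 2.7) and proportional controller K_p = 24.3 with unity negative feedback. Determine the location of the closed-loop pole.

Closed-loop transfer function: T(s) = K_p·G(s)/(1 + K_p·G(s)) = 60.75/(s + 2.7 + 60.75) = 60.75/(s + 63.45).
The closed-loop pole is at s = −63.45.

s = -63.45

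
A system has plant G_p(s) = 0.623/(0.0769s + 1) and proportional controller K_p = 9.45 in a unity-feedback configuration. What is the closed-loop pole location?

s = -89.56

Closed loop: T(s) = K_p·G_p/(1+K_p·G_p) = 5.887/(0.0769s + 1 + 5.887), with pole at s = −(1 + 5.887)/0.0769 = −89.56.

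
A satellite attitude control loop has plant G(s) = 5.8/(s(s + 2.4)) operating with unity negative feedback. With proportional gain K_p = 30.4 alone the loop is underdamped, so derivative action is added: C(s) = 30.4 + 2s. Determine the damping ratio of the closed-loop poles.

Forward path: (30.4 + 2s)·5.8/(s(s+2.4)). The closed-loop characteristic equation is s² + (2.4 + 5.8·2)s + 5.8·30.4 = 0.
That is s² + 14s + 176.3 = 0, so ω_n = 13.28 rad/s and ζ = 14/(2·13.28) = 0.5272.

ζ = 0.527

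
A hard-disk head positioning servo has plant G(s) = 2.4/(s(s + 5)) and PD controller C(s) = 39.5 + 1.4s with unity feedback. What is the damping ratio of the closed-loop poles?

ζ = 0.429

Forward path: (39.5 + 1.4s)·2.4/(s(s+5)). The closed-loop characteristic equation is s² + (5 + 2.4·1.4)s + 2.4·39.5 = 0.
That is s² + 8.36s + 94.8 = 0, so ω_n = 9.737 rad/s and ζ = 8.36/(2·9.737) = 0.4293.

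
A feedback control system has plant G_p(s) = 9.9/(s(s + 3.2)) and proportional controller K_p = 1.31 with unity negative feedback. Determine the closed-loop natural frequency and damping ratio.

ω_n = 3.6 rad/s, ζ = 0.444

With unity feedback the closed-loop characteristic equation is s² + 3.2s + 1.31·9.9 = s² + 3.2s + 12.97 = 0.
Matching s² + 2ζω_n s + ω_n²: ω_n = √12.97 = 3.601 rad/s and 2ζω_n = 3.2, so ζ = 3.2/(2·3.601) = 0.444.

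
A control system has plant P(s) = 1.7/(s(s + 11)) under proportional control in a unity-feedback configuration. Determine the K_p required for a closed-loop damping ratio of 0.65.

K_p = 42.1

Closed-loop characteristic equation: s² + 11s + K_p·1.7 = 0.
So ω_n = √(1.7K_p) and 2ζω_n = 11, giving ζ = 11/(2√(1.7K_p)).
Setting ζ = 0.65: √(1.7K_p) = 11/(2·0.65) = 8.462, so K_p = 71.6/1.7 = 42.1.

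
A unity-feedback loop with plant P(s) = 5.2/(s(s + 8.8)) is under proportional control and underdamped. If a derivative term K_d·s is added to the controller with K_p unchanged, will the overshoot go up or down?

decrease

The derivative term adds K·K_d to the s-coefficient of the characteristic equation, raising 2ζω_n while ω_n is unchanged; ζ increases, so overshoot decreases.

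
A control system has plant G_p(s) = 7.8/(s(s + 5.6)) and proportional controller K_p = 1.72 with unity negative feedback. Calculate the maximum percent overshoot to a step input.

2.41%

Closed-loop characteristic equation: s² + 5.6s + 13.42 = 0, so ω_n = 3.663 rad/s and ζ = 5.6/(2·3.663) = 0.7644.
%OS = 100·exp(−πζ/√(1−ζ²)) = 100·exp(−π·0.7644/√0.4156) = 2.41%.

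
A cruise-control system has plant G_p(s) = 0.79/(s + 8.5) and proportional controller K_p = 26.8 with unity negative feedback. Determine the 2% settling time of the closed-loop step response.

T_s ≈ 0.135 s

Closed-loop transfer function: T(s) = K_p·G_p(s)/(1 + K_p·G_p(s)) = 21.17/(s + 8.5 + 21.17) = 21.17/(s + 29.67).
Time constant τ = 1/29.67 = 0.0337 s, so the 2% settling time is about 4τ = 0.135 s.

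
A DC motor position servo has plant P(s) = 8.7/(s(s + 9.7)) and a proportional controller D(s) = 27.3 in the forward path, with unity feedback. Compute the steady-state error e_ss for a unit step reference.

The open loop D(s)P(s) has a pole at the origin (type 1), so the static position error constant is infinite and e_ss = 1/(1+∞) = 0.

0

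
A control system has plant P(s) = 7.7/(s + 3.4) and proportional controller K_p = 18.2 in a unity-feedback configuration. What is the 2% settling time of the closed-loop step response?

Closed-loop transfer function: T(s) = K_p·P(s)/(1 + K_p·P(s)) = 140.1/(s + 3.4 + 140.1) = 140.1/(s + 143.5).
Time constant τ = 1/143.5 = 0.006967 s, so the 2% settling time is about 4τ = 0.0279 s.

T_s ≈ 0.0279 s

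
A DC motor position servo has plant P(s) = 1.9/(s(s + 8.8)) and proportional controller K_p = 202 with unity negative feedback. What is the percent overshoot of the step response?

48.5%

The closed-loop denominator s² + 8.8s + 383.8 gives ω_n = √383.8 = 19.59 and ζ = 8.8/(2ω_n) = 0.2246.
%OS = 100·exp(−πζ/√(1−ζ²)) = 100·exp(−π·0.2246/√0.9496) = 48.5%.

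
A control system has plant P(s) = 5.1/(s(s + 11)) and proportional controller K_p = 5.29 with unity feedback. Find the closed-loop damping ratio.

ζ = 1.06

With unity feedback the closed-loop characteristic equation is s² + 11s + 5.29·5.1 = s² + 11s + 26.98 = 0.
So ω_n² = 26.98 ⇒ ω_n = 5.194 rad/s, and ζ = 11/(2ω_n) = 1.06.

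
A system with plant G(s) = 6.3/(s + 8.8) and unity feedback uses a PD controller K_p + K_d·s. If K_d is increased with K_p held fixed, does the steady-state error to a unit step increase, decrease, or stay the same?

unchanged

At s = 0 the derivative term contributes nothing: C(0) = K_p regardless of K_d, so K_pos = K_p·G(0) and e_ss are unchanged.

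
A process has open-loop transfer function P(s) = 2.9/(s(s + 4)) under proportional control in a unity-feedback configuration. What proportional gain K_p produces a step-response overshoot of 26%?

From %OS = 100·exp(−πζ/√(1−ζ²)) = 26%, ζ = −ln(0.26)/√(π²+ln²(0.26)) = 0.3941.
Characteristic equation s² + 4s + 2.9K_p = 0 gives ζ = 4/(2√(2.9K_p)).
Setting ζ = 0.3941: √(2.9K_p) = 4/(2·0.3941) = 5.075, so K_p = 25.76/2.9 = 8.88.

K_p = 8.88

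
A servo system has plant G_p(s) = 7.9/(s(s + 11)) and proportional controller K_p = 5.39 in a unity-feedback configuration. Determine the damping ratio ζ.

ζ = 0.843

With unity feedback the closed-loop characteristic equation is s² + 11s + 5.39·7.9 = s² + 11s + 42.58 = 0.
So ω_n² = 42.58 ⇒ ω_n = 6.525 rad/s, and ζ = 11/(2ω_n) = 0.843.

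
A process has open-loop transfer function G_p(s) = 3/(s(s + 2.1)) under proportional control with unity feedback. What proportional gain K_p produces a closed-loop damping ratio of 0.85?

K_p = 0.509

Closed-loop characteristic equation: s² + 2.1s + K_p·3 = 0.
So ω_n = √(3K_p) and 2ζω_n = 2.1, giving ζ = 2.1/(2√(3K_p)).
Setting ζ = 0.85: √(3K_p) = 2.1/(2·0.85) = 1.235, so K_p = 1.526/3 = 0.509.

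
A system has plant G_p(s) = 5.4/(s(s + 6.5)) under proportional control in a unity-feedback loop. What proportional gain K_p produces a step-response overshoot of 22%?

K_p = 10.4

From %OS = 100·exp(−πζ/√(1−ζ²)) = 22%, ζ = −ln(0.22)/√(π²+ln²(0.22)) = 0.4342.
Characteristic equation s² + 6.5s + 5.4K_p = 0 gives ζ = 6.5/(2√(5.4K_p)).
Setting ζ = 0.4342: √(5.4K_p) = 6.5/(2·0.4342) = 7.486, so K_p = 56.03/5.4 = 10.4.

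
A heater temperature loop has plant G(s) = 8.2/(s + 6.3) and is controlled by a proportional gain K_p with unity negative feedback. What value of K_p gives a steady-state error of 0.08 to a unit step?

Steady-state error for a unit step on this type-0 loop is 1/(1 + K_p·G(0)).
G(0) = 1.302. Require 1/(1 + K_p·1.302) = 0.08, so 1 + 1.302·K_p = 12.5.
K_p = (12.5 − 1)/1.302 = 8.84.

K_p = 8.84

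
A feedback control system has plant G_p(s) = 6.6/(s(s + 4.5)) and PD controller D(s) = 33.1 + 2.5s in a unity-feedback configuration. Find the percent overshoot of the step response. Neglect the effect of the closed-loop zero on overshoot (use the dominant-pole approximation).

4.2%

Forward path: (33.1 + 2.5s)·6.6/(s(s+4.5)). The closed-loop characteristic equation is s² + (4.5 + 6.6·2.5)s + 6.6·33.1 = 0.
That is s² + 21s + 218.5 = 0, so ω_n = 14.78 rad/s and ζ = 21/(2·14.78) = 0.7104.
%OS = 100·exp(−πζ/√(1−ζ²)) = 4.2%.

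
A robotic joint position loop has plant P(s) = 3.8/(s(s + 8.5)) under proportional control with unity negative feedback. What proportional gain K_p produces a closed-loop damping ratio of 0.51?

K_p = 18.3

Closed-loop characteristic equation: s² + 8.5s + K_p·3.8 = 0.
So ω_n = √(3.8K_p) and 2ζω_n = 8.5, giving ζ = 8.5/(2√(3.8K_p)).
Setting ζ = 0.51: √(3.8K_p) = 8.5/(2·0.51) = 8.333, so K_p = 69.44/3.8 = 18.3.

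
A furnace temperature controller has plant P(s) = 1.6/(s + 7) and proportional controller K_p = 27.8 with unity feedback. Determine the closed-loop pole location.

s = -51.48

Closed-loop transfer function: T(s) = K_p·P(s)/(1 + K_p·P(s)) = 44.48/(s + 7 + 44.48) = 44.48/(s + 51.48).
The closed-loop pole is at s = −51.48.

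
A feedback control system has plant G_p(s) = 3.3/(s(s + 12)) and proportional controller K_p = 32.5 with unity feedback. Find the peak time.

T_p = 0.372 s

Closed-loop characteristic equation: s² + 12s + 107.2 = 0, so ω_n = 10.36 rad/s and ζ = 12/(2·10.36) = 0.5794.
Damped frequency ω_d = ω_n√(1−ζ²) = 8.441 rad/s, so peak time T_p = π/ω_d = 0.372 s.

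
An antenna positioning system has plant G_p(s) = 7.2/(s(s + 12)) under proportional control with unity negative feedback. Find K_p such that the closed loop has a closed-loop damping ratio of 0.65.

Closed-loop characteristic equation: s² + 12s + K_p·7.2 = 0.
So ω_n = √(7.2K_p) and 2ζω_n = 12, giving ζ = 12/(2√(7.2K_p)).
Setting ζ = 0.65: √(7.2K_p) = 12/(2·0.65) = 9.231, so K_p = 85.21/7.2 = 11.8.

K_p = 11.8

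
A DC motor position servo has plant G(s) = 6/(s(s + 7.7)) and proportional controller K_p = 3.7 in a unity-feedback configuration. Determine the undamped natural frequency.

ω_n = 4.71 rad/s

The closed-loop denominator is s(s+7.7) + 3.7·6 = s² + 7.7s + 22.2.
So ω_n² = 22.2 ⇒ ω_n = 4.712 rad/s, and ζ = 7.7/(2ω_n) = 0.817.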